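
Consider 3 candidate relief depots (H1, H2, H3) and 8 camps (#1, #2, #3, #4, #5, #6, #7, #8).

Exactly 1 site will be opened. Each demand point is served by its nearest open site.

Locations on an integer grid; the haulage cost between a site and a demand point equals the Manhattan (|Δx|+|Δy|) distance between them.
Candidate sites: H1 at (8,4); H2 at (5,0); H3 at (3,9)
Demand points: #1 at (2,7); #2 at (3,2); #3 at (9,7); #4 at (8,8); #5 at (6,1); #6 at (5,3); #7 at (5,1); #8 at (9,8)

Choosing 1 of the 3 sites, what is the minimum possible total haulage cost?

44

Open {H1}.
  #1→H1 9, #2→H1 7, #3→H1 4, #4→H1 4, #5→H1 5, #6→H1 4, #7→H1 6, #8→H1 5  ⇒ total 44.
Compare {H2}: total 54.
Compare {H3}: total 60.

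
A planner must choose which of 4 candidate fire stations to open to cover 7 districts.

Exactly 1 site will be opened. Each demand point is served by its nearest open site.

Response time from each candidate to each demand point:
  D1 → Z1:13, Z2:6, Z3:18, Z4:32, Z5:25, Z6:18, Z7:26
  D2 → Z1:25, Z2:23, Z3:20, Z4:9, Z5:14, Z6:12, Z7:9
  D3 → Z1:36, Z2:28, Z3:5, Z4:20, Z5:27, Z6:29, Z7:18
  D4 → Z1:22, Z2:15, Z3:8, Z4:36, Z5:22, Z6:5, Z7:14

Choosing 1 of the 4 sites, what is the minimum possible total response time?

112

Open {D2}.
  Z1→D2 25, Z2→D2 23, Z3→D2 20, Z4→D2 9, Z5→D2 14, Z6→D2 12, Z7→D2 9  ⇒ total 112.
Compare {D4}: total 122.
Compare {D1}: total 138.
No size-1 selection does better; minimum is 112.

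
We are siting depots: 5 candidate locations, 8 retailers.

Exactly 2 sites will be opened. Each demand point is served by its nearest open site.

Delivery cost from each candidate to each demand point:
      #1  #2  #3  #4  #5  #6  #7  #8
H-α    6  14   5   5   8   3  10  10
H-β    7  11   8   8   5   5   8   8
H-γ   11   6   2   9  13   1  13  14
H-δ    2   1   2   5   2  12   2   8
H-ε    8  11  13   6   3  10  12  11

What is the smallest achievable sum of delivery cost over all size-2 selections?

23

Open {H-γ, H-δ}.
  #1→H-δ 2, #2→H-δ 1, #3→H-γ 2, #4→H-δ 5, #5→H-δ 2, #6→H-γ 1, #7→H-δ 2, #8→H-δ 8  ⇒ total 23.
Compare {H-α, H-δ}: total 25.
Compare {H-β, H-δ}: total 27.
No size-2 selection does better; minimum is 23.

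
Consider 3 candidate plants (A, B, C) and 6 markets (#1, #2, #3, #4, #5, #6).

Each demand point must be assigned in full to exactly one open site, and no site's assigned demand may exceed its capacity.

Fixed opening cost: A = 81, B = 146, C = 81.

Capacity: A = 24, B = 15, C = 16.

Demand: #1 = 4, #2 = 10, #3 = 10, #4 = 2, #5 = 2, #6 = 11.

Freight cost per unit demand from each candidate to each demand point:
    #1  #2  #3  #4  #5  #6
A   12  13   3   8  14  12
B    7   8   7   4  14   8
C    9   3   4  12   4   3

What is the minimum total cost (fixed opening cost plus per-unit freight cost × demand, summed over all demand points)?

Open {A, C}; cheapest assignment that respects the capacities:
  A (cap 24, load 23): #3, #4, #6 — cost 10×3 + 2×8 + 11×12 = 178
  C (cap 16, load 16): #1, #2, #5 — cost 4×9 + 10×3 + 2×4 = 74
  Shipping 252, fixed 162 → total 414.
  Any other capacity-feasible assignment to {A, C} ships for at least 252.
Compare {A, B, C}: its best feasible assignment gives total 503.
Compare {A, B}: its best feasible assignment gives total 547.
Every other set of open sites that can feasibly serve all demand totals ≥ 503 even under its best assignment. Minimum: 414.

414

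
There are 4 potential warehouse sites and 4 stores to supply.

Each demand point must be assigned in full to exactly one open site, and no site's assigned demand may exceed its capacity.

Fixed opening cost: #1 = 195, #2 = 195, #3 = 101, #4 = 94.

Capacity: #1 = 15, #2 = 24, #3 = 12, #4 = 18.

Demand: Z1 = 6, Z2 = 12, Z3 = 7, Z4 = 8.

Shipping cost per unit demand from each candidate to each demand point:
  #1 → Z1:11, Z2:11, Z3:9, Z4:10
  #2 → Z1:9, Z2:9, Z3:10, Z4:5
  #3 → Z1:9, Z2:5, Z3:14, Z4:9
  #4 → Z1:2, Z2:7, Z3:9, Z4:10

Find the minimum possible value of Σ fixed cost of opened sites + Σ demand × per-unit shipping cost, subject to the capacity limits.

495

Open {#2, #4}; cheapest assignment that respects the capacities:
  #2 (cap 24, load 15): Z3, Z4 — cost 7×10 + 8×5 = 110
  #4 (cap 18, load 18): Z1, Z2 — cost 6×2 + 12×7 = 96
  Shipping 206, fixed 289 → total 495.
  Any other capacity-feasible assignment to {#2, #4} ships for at least 206.
Compare {#2, #3}: its best feasible assignment gives total 520.
Compare {#1, #4}: its best feasible assignment gives total 528.
Every other set of open sites that can feasibly serve all demand totals ≥ 520 even under its best assignment. Minimum: 495.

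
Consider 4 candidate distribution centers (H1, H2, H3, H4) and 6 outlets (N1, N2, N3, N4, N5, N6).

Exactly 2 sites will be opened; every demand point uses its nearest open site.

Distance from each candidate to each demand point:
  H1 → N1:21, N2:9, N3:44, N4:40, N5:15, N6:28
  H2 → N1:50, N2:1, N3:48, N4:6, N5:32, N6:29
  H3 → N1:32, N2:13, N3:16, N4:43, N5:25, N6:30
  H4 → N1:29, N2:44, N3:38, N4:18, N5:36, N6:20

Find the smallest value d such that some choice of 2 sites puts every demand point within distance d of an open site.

29

Open {H3, H4}.
  Farthest demand point is N1 at distance 29 (to H4); all others are ≤ 29.
With {H2, H3} the worst case is 32.
With {H1, H4} the worst case is 38.
No size-2 selection achieves below 29.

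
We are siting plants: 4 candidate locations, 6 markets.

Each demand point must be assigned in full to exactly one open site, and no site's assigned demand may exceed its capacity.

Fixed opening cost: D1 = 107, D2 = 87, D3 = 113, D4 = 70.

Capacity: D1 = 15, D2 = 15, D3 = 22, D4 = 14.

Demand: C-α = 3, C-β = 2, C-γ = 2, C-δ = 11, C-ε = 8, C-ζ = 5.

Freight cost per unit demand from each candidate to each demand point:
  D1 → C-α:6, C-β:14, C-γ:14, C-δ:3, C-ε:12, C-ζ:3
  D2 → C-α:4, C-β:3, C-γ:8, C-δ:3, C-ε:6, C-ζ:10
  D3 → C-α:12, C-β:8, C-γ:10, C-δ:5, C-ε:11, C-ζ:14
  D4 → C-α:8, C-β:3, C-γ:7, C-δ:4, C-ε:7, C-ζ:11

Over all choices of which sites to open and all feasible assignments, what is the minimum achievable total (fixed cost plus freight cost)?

Open {D1, D2, D4}; cheapest assignment that respects the capacities:
  D1 (cap 15, load 5): C-ζ — cost 5×3 = 15
  D2 (cap 15, load 14): C-α, C-δ — cost 3×4 + 11×3 = 45
  D4 (cap 14, load 12): C-β, C-γ, C-ε — cost 2×3 + 2×7 + 8×7 = 76
  Shipping 136, fixed 264 → total 400.
  Any other capacity-feasible assignment to {D1, D2, D4} ships for at least 136.
Compare {D2, D3}: its best feasible assignment gives total 407.
Compare {D3, D4}: its best feasible assignment gives total 414.
Every other set of open sites that can feasibly serve all demand totals ≥ 407 even under its best assignment. Minimum: 400.

400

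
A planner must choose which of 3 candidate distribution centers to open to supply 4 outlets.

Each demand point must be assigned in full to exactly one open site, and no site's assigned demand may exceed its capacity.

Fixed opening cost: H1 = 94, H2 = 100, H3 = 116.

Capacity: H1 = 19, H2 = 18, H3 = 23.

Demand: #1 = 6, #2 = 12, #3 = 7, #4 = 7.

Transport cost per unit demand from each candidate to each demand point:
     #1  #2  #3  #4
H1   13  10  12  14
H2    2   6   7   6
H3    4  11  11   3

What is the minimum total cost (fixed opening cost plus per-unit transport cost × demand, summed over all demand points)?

398

Open {H2, H3}; cheapest assignment that respects the capacities:
  H2 (cap 18, load 18): #1, #2 — cost 6×2 + 12×6 = 84
  H3 (cap 23, load 14): #3, #4 — cost 7×11 + 7×3 = 98
  Shipping 182, fixed 216 → total 398.
  Any other capacity-feasible assignment to {H2, H3} ships for at least 182.
Compare {H1, H2}: its best feasible assignment gives total 452.
Compare {H1, H3}: its best feasible assignment gives total 452.
Every other set of open sites that can feasibly serve all demand totals ≥ 452 even under its best assignment. Minimum: 398.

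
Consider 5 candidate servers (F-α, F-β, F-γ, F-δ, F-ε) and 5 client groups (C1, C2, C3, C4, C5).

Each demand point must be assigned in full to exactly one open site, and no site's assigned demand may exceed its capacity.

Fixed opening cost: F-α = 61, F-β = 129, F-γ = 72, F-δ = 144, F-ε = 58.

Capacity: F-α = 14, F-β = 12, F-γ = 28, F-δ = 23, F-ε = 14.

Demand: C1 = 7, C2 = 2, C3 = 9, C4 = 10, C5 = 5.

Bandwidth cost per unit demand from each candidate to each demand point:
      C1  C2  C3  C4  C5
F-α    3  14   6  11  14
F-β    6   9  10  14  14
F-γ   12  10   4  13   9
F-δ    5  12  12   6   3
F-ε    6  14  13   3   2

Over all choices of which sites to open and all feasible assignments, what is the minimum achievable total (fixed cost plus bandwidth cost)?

343

Open {F-α, F-γ, F-ε}; cheapest assignment that respects the capacities:
  F-α (cap 14, load 7): C1 — cost 7×3 = 21
  F-γ (cap 28, load 16): C2, C3, C5 — cost 2×10 + 9×4 + 5×9 = 101
  F-ε (cap 14, load 10): C4 — cost 10×3 = 30
  Shipping 152, fixed 191 → total 343.
  Any other capacity-feasible assignment to {F-α, F-γ, F-ε} ships for at least 152.
Compare {F-γ, F-ε}: its best feasible assignment gives total 345.
Compare {F-γ, F-δ}: its best feasible assignment gives total 382.
Every other set of open sites that can feasibly serve all demand totals ≥ 345 even under its best assignment. Minimum: 343.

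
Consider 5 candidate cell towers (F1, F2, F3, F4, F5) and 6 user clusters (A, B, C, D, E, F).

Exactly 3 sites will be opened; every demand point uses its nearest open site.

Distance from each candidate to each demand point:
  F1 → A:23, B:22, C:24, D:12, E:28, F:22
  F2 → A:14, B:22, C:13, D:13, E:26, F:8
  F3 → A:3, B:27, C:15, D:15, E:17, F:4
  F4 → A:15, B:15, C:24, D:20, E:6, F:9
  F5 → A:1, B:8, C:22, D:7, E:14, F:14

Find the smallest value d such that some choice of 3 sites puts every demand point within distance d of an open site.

13

Open {F2, F4, F5}.
  Farthest demand point is C at distance 13 (to F2); all others are ≤ 13.
With {F1, F2, F5} the worst case is 14.
With {F2, F3, F5} the worst case is 14.
No size-3 selection achieves below 13.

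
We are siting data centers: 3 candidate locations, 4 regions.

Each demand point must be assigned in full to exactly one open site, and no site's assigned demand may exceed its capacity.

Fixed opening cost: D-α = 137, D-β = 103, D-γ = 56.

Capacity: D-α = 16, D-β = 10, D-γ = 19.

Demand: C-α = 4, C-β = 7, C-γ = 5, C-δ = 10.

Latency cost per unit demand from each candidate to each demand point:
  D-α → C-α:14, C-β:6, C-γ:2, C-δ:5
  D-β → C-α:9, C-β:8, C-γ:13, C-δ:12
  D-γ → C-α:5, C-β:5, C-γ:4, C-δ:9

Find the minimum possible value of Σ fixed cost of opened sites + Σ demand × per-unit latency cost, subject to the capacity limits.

308

Open {D-α, D-γ}; cheapest assignment that respects the capacities:
  D-α (cap 16, load 15): C-γ, C-δ — cost 5×2 + 10×5 = 60
  D-γ (cap 19, load 11): C-α, C-β — cost 4×5 + 7×5 = 55
  Shipping 115, fixed 193 → total 308.
  Any other capacity-feasible assignment to {D-α, D-γ} ships for at least 115.
Compare {D-β, D-γ}: its best feasible assignment gives total 345.
Compare {D-α, D-β, D-γ}: its best feasible assignment gives total 411.
Every other set of open sites that can feasibly serve all demand totals ≥ 345 even under its best assignment. Minimum: 308.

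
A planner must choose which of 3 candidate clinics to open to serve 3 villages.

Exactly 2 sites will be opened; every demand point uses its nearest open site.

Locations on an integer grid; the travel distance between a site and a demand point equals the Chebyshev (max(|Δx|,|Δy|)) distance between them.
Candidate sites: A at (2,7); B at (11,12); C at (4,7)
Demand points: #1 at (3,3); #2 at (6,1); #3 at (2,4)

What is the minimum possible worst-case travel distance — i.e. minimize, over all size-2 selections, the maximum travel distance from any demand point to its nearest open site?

Open {A, B}.
  Farthest demand point is #2 at travel distance 6 (to A); all others are ≤ 6.
With {A, C} the worst case is 6.
With {B, C} the worst case is 6.
No size-2 selection achieves below 6.

6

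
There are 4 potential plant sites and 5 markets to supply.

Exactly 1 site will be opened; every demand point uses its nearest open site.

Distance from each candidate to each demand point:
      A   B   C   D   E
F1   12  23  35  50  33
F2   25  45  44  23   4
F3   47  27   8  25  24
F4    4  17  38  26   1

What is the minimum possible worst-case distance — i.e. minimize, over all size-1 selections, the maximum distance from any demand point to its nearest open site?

Open {F4}.
  Farthest demand point is C at distance 38 (to F4); all others are ≤ 38.
With {F2} the worst case is 45.
With {F3} the worst case is 47.
No size-1 selection achieves below 38.

38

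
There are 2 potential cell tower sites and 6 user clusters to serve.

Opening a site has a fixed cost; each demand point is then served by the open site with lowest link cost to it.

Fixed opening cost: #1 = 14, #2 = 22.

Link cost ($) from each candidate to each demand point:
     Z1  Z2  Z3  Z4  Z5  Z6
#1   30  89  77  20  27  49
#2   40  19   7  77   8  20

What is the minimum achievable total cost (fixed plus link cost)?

Open {#1, #2}: assign each demand point to its cheapest open site.
  Z1→#1 30, Z2→#2 19, Z3→#2 7, Z4→#1 20, Z5→#2 8, Z6→#2 20
  link cost 104, fixed 36 → total 140.
Compare {#2}: link cost 171 + fixed 22 = 193.
Compare {#1}: link cost 292 + fixed 14 = 306.

140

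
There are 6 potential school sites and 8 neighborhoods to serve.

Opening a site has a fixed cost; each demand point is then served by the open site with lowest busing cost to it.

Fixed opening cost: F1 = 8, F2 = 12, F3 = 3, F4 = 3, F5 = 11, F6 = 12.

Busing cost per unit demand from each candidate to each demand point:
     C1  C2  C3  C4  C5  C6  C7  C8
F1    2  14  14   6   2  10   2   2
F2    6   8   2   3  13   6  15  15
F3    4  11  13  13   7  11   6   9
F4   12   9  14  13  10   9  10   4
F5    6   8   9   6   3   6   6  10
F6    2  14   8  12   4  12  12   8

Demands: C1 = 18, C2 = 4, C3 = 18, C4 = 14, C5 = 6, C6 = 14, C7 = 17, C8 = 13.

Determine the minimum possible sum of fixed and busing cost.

322

Open {F1, F2}: assign each demand point to its cheapest open site.
  C1→F1 18×2=36, C2→F2 4×8=32, C3→F2 18×2=36, C4→F2 14×3=42, C5→F1 6×2=12, C6→F2 14×6=84, C7→F1 17×2=34, C8→F1 13×2=26
  busing cost 302, fixed 20 → total 322.
Compare {F1, F2, F3}: busing cost 302 + fixed 23 = 325.
Compare {F1, F2, F4}: busing cost 302 + fixed 23 = 325.
Compare {F1, F2, F3, F4}: busing cost 302 + fixed 26 = 328.
All other subsets cost ≥ 325. Minimum total cost: 322.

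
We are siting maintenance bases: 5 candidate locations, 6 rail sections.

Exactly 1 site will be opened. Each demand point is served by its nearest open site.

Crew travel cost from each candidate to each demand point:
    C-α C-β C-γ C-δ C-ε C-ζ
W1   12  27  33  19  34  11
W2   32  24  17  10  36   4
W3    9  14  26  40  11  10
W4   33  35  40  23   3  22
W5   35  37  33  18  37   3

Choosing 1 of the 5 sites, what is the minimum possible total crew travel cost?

110

Open {W3}.
  C-α→W3 9, C-β→W3 14, C-γ→W3 26, C-δ→W3 40, C-ε→W3 11, C-ζ→W3 10  ⇒ total 110.
Compare {W2}: total 123.
Compare {W1}: total 136.
No size-1 selection does better; minimum is 110.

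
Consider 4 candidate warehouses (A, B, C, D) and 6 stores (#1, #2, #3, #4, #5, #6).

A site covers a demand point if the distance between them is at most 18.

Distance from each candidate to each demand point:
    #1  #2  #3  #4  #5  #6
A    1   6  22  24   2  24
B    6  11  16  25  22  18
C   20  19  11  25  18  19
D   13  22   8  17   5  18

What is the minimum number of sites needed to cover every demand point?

Coverage sets (demand points within 18 of each site):
  A: {#1, #2, #5}
  B: {#1, #2, #3, #6}
  C: {#3, #5}
  D: {#1, #3, #4, #5, #6}
No single site covers all 6 demand points.
But {A, D} covers everything, so the minimum is 2.

2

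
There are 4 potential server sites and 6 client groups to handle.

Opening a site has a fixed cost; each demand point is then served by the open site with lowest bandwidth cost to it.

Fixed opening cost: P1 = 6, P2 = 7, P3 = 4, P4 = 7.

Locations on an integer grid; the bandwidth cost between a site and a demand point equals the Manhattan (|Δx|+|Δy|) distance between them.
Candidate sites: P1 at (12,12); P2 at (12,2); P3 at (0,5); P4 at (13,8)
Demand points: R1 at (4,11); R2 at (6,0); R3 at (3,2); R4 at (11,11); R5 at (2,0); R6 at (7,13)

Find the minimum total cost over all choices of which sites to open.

51

Open {P1, P3}: assign each demand point to its cheapest open site.
  R1→P1 9, R2→P3 11, R3→P3 6, R4→P1 2, R5→P3 7, R6→P1 6
  bandwidth cost 41, fixed 10 → total 51.
Compare {P1, P2, P3}: bandwidth cost 38 + fixed 17 = 55.
Compare {P1, P3, P4}: bandwidth cost 41 + fixed 17 = 58.
Compare {P1, P2}: bandwidth cost 46 + fixed 13 = 59.
All other subsets cost ≥ 55. Minimum total cost: 51.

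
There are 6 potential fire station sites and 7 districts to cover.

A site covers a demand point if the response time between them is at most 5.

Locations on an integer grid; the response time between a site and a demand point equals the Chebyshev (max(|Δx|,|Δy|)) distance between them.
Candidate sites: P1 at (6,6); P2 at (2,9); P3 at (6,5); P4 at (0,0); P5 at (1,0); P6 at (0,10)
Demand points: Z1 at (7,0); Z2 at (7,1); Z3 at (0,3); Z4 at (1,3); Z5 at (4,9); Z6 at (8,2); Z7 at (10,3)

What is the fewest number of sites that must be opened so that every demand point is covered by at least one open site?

2

Coverage sets (demand points within 5 of each site):
  P1: {Z2, Z4, Z5, Z6, Z7}
  P2: {Z5}
  P3: {Z1, Z2, Z4, Z5, Z6, Z7}
  P4: {Z3, Z4}
  P5: {Z3, Z4}
  P6: {Z5}
No single site covers all 7 demand points.
But {P3, P4} covers everything, so the minimum is 2.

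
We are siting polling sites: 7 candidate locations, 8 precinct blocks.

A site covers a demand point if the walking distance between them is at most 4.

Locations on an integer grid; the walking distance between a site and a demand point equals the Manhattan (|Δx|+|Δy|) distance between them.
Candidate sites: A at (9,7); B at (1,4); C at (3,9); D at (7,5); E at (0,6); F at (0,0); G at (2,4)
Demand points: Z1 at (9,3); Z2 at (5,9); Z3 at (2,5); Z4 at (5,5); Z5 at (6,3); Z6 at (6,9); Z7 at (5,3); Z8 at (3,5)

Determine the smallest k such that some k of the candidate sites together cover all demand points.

Coverage sets (demand points within 4 of each site):
  A: {Z1}
  B: {Z3, Z8}
  C: {Z2, Z6, Z8}
  D: {Z1, Z4, Z5, Z7, Z8}
  E: {Z3, Z8}
  F: {}
  G: {Z3, Z4, Z7, Z8}
No 2 sites suffice: every size-2 union leaves at least one demand point uncovered.
But {B, C, D} covers everything, so the minimum is 3.

3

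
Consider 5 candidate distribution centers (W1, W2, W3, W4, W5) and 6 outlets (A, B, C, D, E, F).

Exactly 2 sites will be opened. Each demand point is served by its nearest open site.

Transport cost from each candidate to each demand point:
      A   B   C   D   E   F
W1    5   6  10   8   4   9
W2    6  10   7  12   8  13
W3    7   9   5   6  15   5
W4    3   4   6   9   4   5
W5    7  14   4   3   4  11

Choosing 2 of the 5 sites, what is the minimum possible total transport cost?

23

Open {W4, W5}.
  A→W4 3, B→W4 4, C→W5 4, D→W5 3, E→W4 4, F→W4 5  ⇒ total 23.
Compare {W3, W4}: total 27.
Compare {W1, W4}: total 30.
No size-2 selection does better; minimum is 23.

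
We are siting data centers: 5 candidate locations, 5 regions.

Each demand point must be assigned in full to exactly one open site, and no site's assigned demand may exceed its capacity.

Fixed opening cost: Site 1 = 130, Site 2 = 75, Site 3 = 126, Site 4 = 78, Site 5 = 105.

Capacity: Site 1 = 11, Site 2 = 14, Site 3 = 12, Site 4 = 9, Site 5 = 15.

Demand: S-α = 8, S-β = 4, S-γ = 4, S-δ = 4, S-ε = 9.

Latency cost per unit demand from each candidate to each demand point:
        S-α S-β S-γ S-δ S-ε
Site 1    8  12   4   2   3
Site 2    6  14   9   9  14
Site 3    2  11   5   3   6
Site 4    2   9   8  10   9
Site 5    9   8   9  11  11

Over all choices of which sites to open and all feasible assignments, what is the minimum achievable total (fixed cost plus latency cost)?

Open {Site 1, Site 3, Site 4}; cheapest assignment that respects the capacities:
  Site 1 (cap 11, load 9): S-ε — cost 9×3 = 27
  Site 3 (cap 12, load 12): S-β, S-γ, S-δ — cost 4×11 + 4×5 + 4×3 = 76
  Site 4 (cap 9, load 8): S-α — cost 8×2 = 16
  Shipping 119, fixed 334 → total 453.
  Any other capacity-feasible assignment to {Site 1, Site 3, Site 4} ships for at least 119.
Compare {Site 1, Site 2, Site 4}: its best feasible assignment gives total 454.
Compare {Site 1, Site 4, Site 5}: its best feasible assignment gives total 468.
Every other set of open sites that can feasibly serve all demand totals ≥ 454 even under its best assignment. Minimum: 453.

453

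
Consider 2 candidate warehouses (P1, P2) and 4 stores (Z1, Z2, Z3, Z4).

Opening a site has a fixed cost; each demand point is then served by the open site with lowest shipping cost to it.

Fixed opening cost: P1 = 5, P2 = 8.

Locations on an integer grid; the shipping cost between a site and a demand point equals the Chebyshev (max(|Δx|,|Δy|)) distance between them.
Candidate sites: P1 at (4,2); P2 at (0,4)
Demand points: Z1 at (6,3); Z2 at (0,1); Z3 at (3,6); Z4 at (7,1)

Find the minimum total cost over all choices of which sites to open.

18

Open {P1}: assign each demand point to its cheapest open site.
  Z1→P1 2, Z2→P1 4, Z3→P1 4, Z4→P1 3
  shipping cost 13, fixed 5 → total 18.
Compare {P1, P2}: shipping cost 11 + fixed 13 = 24.
Compare {P2}: shipping cost 19 + fixed 8 = 27.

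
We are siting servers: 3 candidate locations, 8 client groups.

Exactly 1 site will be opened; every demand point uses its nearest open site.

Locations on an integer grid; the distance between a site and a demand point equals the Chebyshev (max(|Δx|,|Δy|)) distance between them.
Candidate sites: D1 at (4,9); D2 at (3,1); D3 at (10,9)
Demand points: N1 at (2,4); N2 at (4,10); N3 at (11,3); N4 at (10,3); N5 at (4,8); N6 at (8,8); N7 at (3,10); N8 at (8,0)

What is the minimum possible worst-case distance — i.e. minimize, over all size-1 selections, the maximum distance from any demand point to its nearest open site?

9

Open {D1}.
  Farthest demand point is N8 at distance 9 (to D1); all others are ≤ 9.
With {D2} the worst case is 9.
With {D3} the worst case is 9.
No size-1 selection achieves below 9.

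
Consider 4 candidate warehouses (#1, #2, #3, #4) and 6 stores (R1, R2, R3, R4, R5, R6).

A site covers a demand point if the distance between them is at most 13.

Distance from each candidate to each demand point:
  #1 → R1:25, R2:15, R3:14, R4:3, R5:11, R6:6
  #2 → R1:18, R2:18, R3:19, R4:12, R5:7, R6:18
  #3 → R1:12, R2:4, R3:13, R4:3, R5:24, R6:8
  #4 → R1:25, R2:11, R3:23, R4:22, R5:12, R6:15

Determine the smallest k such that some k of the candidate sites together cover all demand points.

2

Coverage sets (demand points within 13 of each site):
  #1: {R4, R5, R6}
  #2: {R4, R5}
  #3: {R1, R2, R3, R4, R6}
  #4: {R2, R5}
No single site covers all 6 demand points.
But {#1, #3} covers everything, so the minimum is 2.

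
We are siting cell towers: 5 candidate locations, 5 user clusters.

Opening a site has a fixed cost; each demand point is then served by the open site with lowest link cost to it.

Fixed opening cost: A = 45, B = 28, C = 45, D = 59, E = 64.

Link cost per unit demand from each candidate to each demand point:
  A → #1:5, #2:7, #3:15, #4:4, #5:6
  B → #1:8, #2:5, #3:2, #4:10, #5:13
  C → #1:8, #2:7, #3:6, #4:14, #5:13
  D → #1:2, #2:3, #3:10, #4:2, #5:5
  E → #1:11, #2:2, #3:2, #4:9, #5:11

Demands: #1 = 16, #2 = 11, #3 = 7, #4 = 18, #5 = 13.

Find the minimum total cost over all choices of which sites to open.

267

Open {B, D}: assign each demand point to its cheapest open site.
  #1→D 16×2=32, #2→D 11×3=33, #3→B 7×2=14, #4→D 18×2=36, #5→D 13×5=65
  link cost 180, fixed 87 → total 267.
Compare {D, E}: link cost 169 + fixed 123 = 292.
Compare {D}: link cost 236 + fixed 59 = 295.
Compare {C, D}: link cost 208 + fixed 104 = 312.
All other subsets cost ≥ 292. Minimum total cost: 267.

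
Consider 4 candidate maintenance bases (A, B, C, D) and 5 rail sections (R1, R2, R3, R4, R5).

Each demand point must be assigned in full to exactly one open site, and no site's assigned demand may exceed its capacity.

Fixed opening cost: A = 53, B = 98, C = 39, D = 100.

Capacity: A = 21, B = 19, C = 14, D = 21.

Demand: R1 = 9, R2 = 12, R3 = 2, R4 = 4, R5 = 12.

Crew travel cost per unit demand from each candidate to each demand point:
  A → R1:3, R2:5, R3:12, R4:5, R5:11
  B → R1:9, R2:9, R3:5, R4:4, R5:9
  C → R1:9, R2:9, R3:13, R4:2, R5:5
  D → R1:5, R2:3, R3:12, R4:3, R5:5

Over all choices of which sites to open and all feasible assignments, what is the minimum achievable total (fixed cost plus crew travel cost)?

336

Open {A, D}; cheapest assignment that respects the capacities:
  A (cap 21, load 21): R1, R2 — cost 9×3 + 12×5 = 87
  D (cap 21, load 18): R3, R4, R5 — cost 2×12 + 4×3 + 12×5 = 96
  Shipping 183, fixed 153 → total 336.
  Any other capacity-feasible assignment to {A, D} ships for at least 183.
Compare {A, C, D}: its best feasible assignment gives total 351.
Compare {A, B, C}: its best feasible assignment gives total 363.
Every other set of open sites that can feasibly serve all demand totals ≥ 351 even under its best assignment. Minimum: 336.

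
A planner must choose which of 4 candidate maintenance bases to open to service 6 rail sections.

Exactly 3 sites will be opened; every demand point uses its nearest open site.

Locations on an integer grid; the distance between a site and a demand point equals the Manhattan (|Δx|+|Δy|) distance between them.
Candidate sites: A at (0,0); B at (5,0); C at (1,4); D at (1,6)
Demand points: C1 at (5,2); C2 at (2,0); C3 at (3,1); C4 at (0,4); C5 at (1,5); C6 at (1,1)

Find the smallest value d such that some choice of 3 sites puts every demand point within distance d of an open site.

Open {A, B, C}.
  Farthest demand point is C3 at distance 3 (to B); all others are ≤ 3.
With {A, B, D} the worst case is 3.
With {B, C, D} the worst case is 3.
No size-3 selection achieves below 3.

3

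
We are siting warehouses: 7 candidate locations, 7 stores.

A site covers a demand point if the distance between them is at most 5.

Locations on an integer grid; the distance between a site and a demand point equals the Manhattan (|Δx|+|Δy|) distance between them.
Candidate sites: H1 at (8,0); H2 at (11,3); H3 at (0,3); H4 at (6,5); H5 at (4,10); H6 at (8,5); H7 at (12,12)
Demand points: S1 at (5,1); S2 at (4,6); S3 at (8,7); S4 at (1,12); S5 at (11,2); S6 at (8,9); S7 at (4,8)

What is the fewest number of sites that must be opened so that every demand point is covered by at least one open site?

3

Coverage sets (demand points within 5 of each site):
  H1: {S1, S5}
  H2: {S5}
  H3: {}
  H4: {S1, S2, S3, S7}
  H5: {S2, S4, S6, S7}
  H6: {S2, S3, S6}
  H7: {}
No 2 sites suffice: every size-2 union leaves at least one demand point uncovered.
But {H1, H4, H5} covers everything, so the minimum is 3.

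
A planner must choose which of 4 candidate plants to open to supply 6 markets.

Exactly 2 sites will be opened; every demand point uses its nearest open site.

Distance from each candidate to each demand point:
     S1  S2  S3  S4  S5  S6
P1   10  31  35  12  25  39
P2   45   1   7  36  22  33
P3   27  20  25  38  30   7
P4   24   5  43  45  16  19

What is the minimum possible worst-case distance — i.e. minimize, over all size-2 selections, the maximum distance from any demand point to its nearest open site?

Open {P1, P3}.
  Farthest demand point is S3 at distance 25 (to P3); all others are ≤ 25.
With {P1, P2} the worst case is 33.
With {P1, P4} the worst case is 35.
No size-2 selection achieves below 25.

25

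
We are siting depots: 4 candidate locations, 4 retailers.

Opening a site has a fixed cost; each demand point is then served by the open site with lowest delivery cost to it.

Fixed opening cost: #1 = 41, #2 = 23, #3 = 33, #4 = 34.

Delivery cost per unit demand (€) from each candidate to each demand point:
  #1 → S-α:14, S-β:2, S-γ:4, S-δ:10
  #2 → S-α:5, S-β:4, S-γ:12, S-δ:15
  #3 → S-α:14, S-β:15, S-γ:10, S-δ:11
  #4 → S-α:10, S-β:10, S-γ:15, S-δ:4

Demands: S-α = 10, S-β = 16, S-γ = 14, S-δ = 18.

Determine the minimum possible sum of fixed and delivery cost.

308

Open {#1, #2, #4}: assign each demand point to its cheapest open site.
  S-α→#2 10×5=50, S-β→#1 16×2=32, S-γ→#1 14×4=56, S-δ→#4 18×4=72
  delivery cost 210, fixed 98 → total 308.
Compare {#1, #4}: delivery cost 260 + fixed 75 = 335.
Compare {#1, #2, #3, #4}: delivery cost 210 + fixed 131 = 341.
Compare {#1, #3, #4}: delivery cost 260 + fixed 108 = 368.
All other subsets cost ≥ 335. Minimum total cost: 308.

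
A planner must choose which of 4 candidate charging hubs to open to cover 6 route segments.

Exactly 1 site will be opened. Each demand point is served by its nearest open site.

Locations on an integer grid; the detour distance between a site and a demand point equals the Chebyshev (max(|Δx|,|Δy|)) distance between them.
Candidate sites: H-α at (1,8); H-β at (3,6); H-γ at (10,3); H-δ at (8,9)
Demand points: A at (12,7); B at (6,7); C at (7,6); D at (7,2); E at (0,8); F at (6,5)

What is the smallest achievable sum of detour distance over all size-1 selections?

26

Open {H-β}.
  A→H-β 9, B→H-β 3, C→H-β 4, D→H-β 4, E→H-β 3, F→H-β 3  ⇒ total 26.
Compare {H-γ}: total 28.
Compare {H-δ}: total 28.
No size-1 selection does better; minimum is 26.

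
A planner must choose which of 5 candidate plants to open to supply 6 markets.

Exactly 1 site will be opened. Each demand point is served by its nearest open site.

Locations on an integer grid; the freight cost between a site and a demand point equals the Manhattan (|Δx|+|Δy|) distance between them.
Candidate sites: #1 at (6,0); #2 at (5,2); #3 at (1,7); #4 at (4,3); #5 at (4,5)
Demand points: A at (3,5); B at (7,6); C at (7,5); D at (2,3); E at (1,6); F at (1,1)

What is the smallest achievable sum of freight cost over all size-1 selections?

23

Open {#5}.
  A→#5 1, B→#5 4, C→#5 3, D→#5 4, E→#5 4, F→#5 7  ⇒ total 23.
Compare {#4}: total 27.
Compare {#3}: total 31.
No size-1 selection does better; minimum is 23.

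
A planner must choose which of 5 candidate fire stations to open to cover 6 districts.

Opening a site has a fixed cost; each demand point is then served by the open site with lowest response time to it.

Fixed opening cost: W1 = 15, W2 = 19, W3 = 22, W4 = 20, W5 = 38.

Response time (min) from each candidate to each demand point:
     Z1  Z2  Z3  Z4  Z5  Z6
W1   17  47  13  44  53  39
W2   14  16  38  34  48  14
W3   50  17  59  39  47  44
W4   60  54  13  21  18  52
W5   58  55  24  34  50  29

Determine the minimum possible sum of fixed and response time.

135

Open {W2, W4}: assign each demand point to its cheapest open site.
  Z1→W2 14, Z2→W2 16, Z3→W4 13, Z4→W4 21, Z5→W4 18, Z6→W2 14
  response time 96, fixed 39 → total 135.
Compare {W1, W2, W4}: response time 96 + fixed 54 = 150.
Compare {W2, W3, W4}: response time 96 + fixed 61 = 157.
Compare {W1, W2, W3, W4}: response time 96 + fixed 76 = 172.
All other subsets cost ≥ 150. Minimum total cost: 135.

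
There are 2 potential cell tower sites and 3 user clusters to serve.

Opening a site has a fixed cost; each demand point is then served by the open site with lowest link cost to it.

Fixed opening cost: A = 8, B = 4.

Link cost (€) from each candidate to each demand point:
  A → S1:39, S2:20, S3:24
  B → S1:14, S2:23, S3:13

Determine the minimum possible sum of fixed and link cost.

Open {B}: assign each demand point to its cheapest open site.
  S1→B 14, S2→B 23, S3→B 13
  link cost 50, fixed 4 → total 54.
Compare {A, B}: link cost 47 + fixed 12 = 59.
Compare {A}: link cost 83 + fixed 8 = 91.

54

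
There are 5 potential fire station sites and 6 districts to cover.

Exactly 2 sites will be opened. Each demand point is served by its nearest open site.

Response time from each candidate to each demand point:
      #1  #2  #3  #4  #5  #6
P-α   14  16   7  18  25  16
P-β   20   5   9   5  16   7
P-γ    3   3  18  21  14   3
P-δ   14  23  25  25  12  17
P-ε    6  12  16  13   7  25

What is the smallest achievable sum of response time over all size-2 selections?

Open {P-β, P-γ}.
  #1→P-γ 3, #2→P-γ 3, #3→P-β 9, #4→P-β 5, #5→P-γ 14, #6→P-γ 3  ⇒ total 37.
Compare {P-β, P-ε}: total 39.
Compare {P-γ, P-ε}: total 45.
No size-2 selection does better; minimum is 37.

37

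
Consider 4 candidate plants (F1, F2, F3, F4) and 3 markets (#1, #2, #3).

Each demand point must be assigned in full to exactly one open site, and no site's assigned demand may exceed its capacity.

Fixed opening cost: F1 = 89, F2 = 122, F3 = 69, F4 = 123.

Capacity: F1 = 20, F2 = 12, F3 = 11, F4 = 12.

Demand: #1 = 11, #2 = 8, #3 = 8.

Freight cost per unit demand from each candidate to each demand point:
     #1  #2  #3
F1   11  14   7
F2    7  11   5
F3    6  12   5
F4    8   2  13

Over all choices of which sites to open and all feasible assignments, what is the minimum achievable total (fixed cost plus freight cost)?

392

Open {F1, F3}; cheapest assignment that respects the capacities:
  F1 (cap 20, load 16): #2, #3 — cost 8×14 + 8×7 = 168
  F3 (cap 11, load 11): #1 — cost 11×6 = 66
  Shipping 234, fixed 158 → total 392.
  Any other capacity-feasible assignment to {F1, F3} ships for at least 234.
Compare {F1, F4}: its best feasible assignment gives total 405.
Compare {F1, F3, F4}: its best feasible assignment gives total 419.
Every other set of open sites that can feasibly serve all demand totals ≥ 405 even under its best assignment. Minimum: 392.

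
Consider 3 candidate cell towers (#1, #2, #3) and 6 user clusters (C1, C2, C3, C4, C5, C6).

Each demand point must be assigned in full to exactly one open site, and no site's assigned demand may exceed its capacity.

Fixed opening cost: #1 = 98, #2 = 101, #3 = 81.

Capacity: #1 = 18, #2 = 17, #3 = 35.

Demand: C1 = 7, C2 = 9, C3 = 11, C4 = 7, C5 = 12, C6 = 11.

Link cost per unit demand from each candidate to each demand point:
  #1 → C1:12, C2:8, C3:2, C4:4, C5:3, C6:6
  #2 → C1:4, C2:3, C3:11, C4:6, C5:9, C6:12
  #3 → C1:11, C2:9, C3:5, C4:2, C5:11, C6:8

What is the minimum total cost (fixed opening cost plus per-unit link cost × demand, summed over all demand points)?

Open {#1, #2, #3}; cheapest assignment that respects the capacities:
  #1 (cap 18, load 12): C5 — cost 12×3 = 36
  #2 (cap 17, load 16): C1, C2 — cost 7×4 + 9×3 = 55
  #3 (cap 35, load 29): C3, C4, C6 — cost 11×5 + 7×2 + 11×8 = 157
  Shipping 248, fixed 280 → total 528.
  Any other capacity-feasible assignment to {#1, #2, #3} ships for at least 248.
Total demand is 57 and no other set of sites has combined capacity ≥ 57, so {#1, #2, #3} is the only feasible choice of open sites. Minimum: 528.

528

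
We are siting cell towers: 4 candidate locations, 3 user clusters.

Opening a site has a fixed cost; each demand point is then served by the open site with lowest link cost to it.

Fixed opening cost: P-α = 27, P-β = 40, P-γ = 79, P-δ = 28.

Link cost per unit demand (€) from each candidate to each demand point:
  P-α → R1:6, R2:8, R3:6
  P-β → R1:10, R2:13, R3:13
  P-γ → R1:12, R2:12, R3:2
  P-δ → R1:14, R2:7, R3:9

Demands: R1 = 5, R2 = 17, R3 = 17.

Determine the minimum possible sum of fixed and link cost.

295

Open {P-α}: assign each demand point to its cheapest open site.
  R1→P-α 5×6=30, R2→P-α 17×8=136, R3→P-α 17×6=102
  link cost 268, fixed 27 → total 295.
Compare {P-α, P-γ}: link cost 200 + fixed 106 = 306.
Compare {P-α, P-δ}: link cost 251 + fixed 55 = 306.
Compare {P-α, P-γ, P-δ}: link cost 183 + fixed 134 = 317.
All other subsets cost ≥ 306. Minimum total cost: 295.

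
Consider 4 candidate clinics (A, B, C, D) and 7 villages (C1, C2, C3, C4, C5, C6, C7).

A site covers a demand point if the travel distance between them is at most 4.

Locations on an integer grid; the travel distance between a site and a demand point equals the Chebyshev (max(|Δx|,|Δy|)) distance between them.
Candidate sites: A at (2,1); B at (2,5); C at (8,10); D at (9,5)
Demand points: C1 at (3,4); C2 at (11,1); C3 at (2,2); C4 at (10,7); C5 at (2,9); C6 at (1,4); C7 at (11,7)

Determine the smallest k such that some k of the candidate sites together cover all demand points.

2

Coverage sets (demand points within 4 of each site):
  A: {C1, C3, C6}
  B: {C1, C3, C5, C6}
  C: {C4, C7}
  D: {C2, C4, C7}
No single site covers all 7 demand points.
But {B, D} covers everything, so the minimum is 2.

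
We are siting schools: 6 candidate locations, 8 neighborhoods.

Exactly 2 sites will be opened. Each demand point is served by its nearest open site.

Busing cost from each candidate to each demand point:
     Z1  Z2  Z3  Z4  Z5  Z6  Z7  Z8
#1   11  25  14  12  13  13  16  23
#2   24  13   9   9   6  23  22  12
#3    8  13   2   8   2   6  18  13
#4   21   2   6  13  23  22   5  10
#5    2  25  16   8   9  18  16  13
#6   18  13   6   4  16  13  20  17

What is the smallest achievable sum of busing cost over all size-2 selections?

43

Open {#3, #4}.
  Z1→#3 8, Z2→#4 2, Z3→#3 2, Z4→#3 8, Z5→#3 2, Z6→#3 6, Z7→#4 5, Z8→#4 10  ⇒ total 43.
Compare {#4, #5}: total 60.
Compare {#3, #5}: total 62.
No size-2 selection does better; minimum is 43.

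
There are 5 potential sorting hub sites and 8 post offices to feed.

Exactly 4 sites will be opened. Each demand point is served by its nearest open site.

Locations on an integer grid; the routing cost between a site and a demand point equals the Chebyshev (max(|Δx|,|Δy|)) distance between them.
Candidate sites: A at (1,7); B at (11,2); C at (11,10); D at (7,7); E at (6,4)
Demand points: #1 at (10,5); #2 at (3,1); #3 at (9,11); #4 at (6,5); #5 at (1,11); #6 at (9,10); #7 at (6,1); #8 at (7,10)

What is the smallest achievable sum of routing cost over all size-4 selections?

21

Open {A, C, D, E}.
  #1→D 3, #2→E 3, #3→C 2, #4→E 1, #5→A 4, #6→C 2, #7→E 3, #8→D 3  ⇒ total 21.
Compare {A, B, C, E}: total 22.
Compare {B, C, D, E}: total 23.
No size-4 selection does better; minimum is 21.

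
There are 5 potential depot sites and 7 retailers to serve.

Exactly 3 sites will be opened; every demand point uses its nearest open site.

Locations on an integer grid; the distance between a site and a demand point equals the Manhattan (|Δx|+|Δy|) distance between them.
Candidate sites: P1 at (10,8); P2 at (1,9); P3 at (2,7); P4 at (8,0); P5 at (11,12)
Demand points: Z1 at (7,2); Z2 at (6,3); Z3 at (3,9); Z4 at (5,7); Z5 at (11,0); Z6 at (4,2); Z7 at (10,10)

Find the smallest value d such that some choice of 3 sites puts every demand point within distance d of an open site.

6

Open {P1, P2, P4}.
  Farthest demand point is Z4 at distance 6 (to P1); all others are ≤ 6.
With {P1, P3, P4} the worst case is 6.
With {P2, P4, P5} the worst case is 6.
No size-3 selection achieves below 6.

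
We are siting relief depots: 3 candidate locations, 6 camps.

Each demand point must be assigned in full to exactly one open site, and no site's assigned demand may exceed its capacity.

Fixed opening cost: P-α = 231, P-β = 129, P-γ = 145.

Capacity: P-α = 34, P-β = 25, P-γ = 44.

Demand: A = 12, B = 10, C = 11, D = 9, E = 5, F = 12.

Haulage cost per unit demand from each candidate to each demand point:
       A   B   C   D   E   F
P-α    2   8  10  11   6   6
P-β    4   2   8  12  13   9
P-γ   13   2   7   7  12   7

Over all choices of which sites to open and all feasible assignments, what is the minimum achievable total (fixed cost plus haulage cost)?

626

Open {P-β, P-γ}; cheapest assignment that respects the capacities:
  P-β (cap 25, load 22): A, B — cost 12×4 + 10×2 = 68
  P-γ (cap 44, load 37): C, D, E, F — cost 11×7 + 9×7 + 5×12 + 12×7 = 284
  Shipping 352, fixed 274 → total 626.
  Any other capacity-feasible assignment to {P-β, P-γ} ships for at least 352.
Compare {P-α, P-γ}: its best feasible assignment gives total 662.
Compare {P-α, P-β, P-γ}: its best feasible assignment gives total 791.
Every other set of open sites that can feasibly serve all demand totals ≥ 662 even under its best assignment. Minimum: 626.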